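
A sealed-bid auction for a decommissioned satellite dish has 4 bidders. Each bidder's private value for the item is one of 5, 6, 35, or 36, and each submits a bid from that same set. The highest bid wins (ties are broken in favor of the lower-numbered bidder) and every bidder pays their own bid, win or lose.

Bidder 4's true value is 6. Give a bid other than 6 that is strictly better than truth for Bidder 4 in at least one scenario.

Suppose Bidder 1 bids 5, Bidder 2 bids 5 and Bidder 3 bids 6.
Bid 6: loses but pays 6, utility -6.
Bid 5: loses but pays 5, utility -5.
So bidding 5 beats truth here (-5 > -6).

5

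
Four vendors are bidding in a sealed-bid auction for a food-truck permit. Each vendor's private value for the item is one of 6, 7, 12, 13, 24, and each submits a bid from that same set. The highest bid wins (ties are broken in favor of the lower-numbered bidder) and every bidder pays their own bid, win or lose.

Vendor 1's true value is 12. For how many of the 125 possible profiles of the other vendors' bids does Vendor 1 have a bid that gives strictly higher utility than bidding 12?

106

Others bid (6, 6, 6): truth gives 0; bid 6 gives 6 > 0. Violating.
Others bid (6, 6, 7): truth gives 0; bid 7 gives 5 > 0. Violating.
Others bid (6, 6, 13): truth gives -12; bid 13 gives -1 > -12. Violating.
Others bid (6, 6, 24): truth gives -12; bid 6 gives -6 > -12. Violating.
Others bid (6, 6, 12): truth gives 0; no alternative beats it.
Others bid (6, 7, 12): truth gives 0; no alternative beats it.
(Checking all 125 profiles: 106 have a profitable deviation, 19 do not.)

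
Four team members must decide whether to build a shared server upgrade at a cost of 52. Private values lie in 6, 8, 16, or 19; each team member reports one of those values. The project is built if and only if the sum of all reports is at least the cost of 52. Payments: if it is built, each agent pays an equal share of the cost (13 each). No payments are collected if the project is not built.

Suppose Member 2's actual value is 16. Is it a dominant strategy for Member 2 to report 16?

No

Consider the case where Member 1 reports 6, Member 3 reports 8 and Member 4 reports 19.
Truthful report 16: project not built, utility 0.
Report 19 instead: project built, pays 13, utility 16 - 13 = 3.
Since 3 > 0, reporting 19 is strictly better here, so truthful reporting is not dominant.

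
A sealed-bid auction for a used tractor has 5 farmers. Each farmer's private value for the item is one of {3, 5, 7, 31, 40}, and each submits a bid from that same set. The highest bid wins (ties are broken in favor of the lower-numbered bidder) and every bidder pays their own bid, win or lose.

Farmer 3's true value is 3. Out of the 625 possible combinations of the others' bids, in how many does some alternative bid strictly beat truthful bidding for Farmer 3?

4

Others bid (3, 3, 3, 3): truth gives -3; bid 5 gives -2 > -3. Violating.
Others bid (3, 3, 3, 5): truth gives -3; bid 5 gives -2 > -3. Violating.
Others bid (3, 3, 5, 3): truth gives -3; bid 5 gives -2 > -3. Violating.
Others bid (3, 3, 5, 5): truth gives -3; bid 5 gives -2 > -3. Violating.
Others bid (3, 3, 3, 7): truth gives -3; no alternative beats it.
Others bid (3, 3, 3, 31): truth gives -3; no alternative beats it.
(Checking all 625 profiles: 4 have a profitable deviation, 621 do not.)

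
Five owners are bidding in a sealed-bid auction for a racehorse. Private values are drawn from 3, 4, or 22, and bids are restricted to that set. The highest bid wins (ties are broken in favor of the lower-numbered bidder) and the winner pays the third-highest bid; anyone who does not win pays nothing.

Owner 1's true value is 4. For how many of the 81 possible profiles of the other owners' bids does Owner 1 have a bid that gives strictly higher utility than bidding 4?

Others bid (3, 3, 3, 22): truth gives 0; bid 22 gives 1 > 0. Violating.
Others bid (3, 3, 22, 3): truth gives 0; bid 22 gives 1 > 0. Violating.
Others bid (3, 22, 3, 3): truth gives 0; bid 22 gives 1 > 0. Violating.
Others bid (22, 3, 3, 3): truth gives 0; bid 22 gives 1 > 0. Violating.
Others bid (3, 3, 3, 3): truth gives 1; no alternative beats it.
Others bid (3, 3, 3, 4): truth gives 1; no alternative beats it.
(Checking all 81 profiles: 4 have a profitable deviation, 77 do not.)

4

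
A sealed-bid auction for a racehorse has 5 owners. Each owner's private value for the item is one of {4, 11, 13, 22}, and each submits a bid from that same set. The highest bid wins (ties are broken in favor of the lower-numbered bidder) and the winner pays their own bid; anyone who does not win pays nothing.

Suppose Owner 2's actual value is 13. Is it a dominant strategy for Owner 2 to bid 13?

Consider the case where Owner 1 bids 4, Owner 3 bids 4, Owner 4 bids 4 and Owner 5 bids 4.
Truthful bid 13: wins, pays 13, utility 13 - 13 = 0.
Bid 11 instead: wins, pays 11, utility 13 - 11 = 2.
Since 2 > 0, bidding 11 is strictly better here, so truthful bidding is not dominant.

No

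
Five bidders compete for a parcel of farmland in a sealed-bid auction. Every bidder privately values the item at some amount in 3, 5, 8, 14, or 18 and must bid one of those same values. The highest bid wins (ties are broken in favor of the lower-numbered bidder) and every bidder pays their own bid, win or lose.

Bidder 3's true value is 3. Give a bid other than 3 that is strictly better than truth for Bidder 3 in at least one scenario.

Suppose Bidder 1 bids 3, Bidder 2 bids 3, Bidder 4 bids 3 and Bidder 5 bids 3.
Bid 3: loses but pays 3, utility -3.
Bid 5: wins, pays 5, utility 3 - 5 = -2.
So bidding 5 beats truth here (-2 > -3).

5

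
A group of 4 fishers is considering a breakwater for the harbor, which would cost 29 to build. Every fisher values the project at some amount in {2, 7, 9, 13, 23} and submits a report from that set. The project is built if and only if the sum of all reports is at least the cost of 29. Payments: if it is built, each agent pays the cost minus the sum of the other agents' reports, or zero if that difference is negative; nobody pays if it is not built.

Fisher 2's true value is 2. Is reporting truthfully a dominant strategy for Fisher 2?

Yes

Check each profile of the others' reports and compare truth against every alternative report.
Others report (2, 7, 13): truth gives 0, best alternative gives -5.
Others report (2, 13, 7): truth gives 0, best alternative gives -5.
Others report (7, 2, 13): truth gives 0, best alternative gives -5.
Others report (7, 13, 2): truth gives 0, best alternative gives -5.
Others report (13, 2, 7): truth gives 0, best alternative gives -5.
Others report (13, 7, 2): truth gives 0, best alternative gives -5.
(Remaining 119 profiles checked similarly; truth is weakly best in each.)
In every case the truthful report is at least as good as any alternative, so it is a dominant strategy.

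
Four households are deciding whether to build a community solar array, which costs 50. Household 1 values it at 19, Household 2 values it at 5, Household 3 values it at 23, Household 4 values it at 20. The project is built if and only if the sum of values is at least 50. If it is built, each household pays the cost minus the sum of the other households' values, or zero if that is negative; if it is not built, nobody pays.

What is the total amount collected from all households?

11

Total value 67 ≥ cost 50, so it is built.
Household 1: others sum to 48; max(0, 50 - 48) = 2.
Household 2: others sum to 62; max(0, 50 - 62) = 0.
Household 3: others sum to 44; max(0, 50 - 44) = 6.
Household 4: others sum to 47; max(0, 50 - 47) = 3.
Total collected = 2 + 0 + 6 + 3 = 11.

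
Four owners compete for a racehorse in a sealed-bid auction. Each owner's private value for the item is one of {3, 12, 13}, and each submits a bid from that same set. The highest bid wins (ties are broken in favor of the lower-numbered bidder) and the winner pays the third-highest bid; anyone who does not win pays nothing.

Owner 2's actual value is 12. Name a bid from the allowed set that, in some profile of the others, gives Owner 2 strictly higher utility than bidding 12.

Suppose Owner 1 bids 3, Owner 3 bids 3 and Owner 4 bids 13.
Bid 12: loses, pays 0, utility 0.
Bid 13: wins, pays 3, utility 12 - 3 = 9.
So bidding 13 beats truth here (9 > 0).

13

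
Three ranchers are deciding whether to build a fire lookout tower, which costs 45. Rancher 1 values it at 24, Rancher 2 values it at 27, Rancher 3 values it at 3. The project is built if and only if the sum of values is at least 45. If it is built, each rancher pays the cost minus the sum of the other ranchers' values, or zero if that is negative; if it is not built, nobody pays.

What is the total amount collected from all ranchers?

Total value 54 ≥ cost 45, so it is built.
Rancher 1: others sum to 30; max(0, 45 - 30) = 15.
Rancher 2: others sum to 27; max(0, 45 - 27) = 18.
Rancher 3: others sum to 51; max(0, 45 - 51) = 0.
Total collected = 15 + 18 + 0 = 33.

33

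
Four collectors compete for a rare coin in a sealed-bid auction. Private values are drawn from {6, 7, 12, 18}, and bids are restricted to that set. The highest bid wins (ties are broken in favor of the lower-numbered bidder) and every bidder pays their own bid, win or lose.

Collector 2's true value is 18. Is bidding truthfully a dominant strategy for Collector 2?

Consider the case where Collector 1 bids 6, Collector 3 bids 6 and Collector 4 bids 6.
Truthful bid 18: wins, pays 18, utility 18 - 18 = 0.
Bid 7 instead: wins, pays 7, utility 18 - 7 = 11.
Since 11 > 0, bidding 7 is strictly better here, so truthful bidding is not dominant.

No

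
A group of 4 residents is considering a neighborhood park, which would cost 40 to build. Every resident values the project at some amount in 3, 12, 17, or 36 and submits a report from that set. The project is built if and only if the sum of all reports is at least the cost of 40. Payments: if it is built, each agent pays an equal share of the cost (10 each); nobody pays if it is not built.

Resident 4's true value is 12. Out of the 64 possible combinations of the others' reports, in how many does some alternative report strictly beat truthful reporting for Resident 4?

Others report (3, 3, 3): truth gives 0; report 36 gives 2 > 0. Violating.
Others report (3, 3, 12): truth gives 0; report 36 gives 2 > 0. Violating.
Others report (3, 3, 17): truth gives 0; report 17 gives 2 > 0. Violating.
Others report (3, 12, 3): truth gives 0; report 36 gives 2 > 0. Violating.
Others report (3, 3, 36): truth gives 2; no alternative beats it.
Others report (3, 12, 17): truth gives 2; no alternative beats it.
(Checking all 64 profiles: 10 have a profitable deviation, 54 do not.)

10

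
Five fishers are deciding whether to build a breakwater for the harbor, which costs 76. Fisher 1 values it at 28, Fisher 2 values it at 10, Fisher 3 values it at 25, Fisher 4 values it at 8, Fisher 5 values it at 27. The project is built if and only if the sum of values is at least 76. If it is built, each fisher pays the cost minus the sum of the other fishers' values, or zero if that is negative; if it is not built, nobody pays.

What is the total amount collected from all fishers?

14

Total value 98 ≥ cost 76, so it is built.
Fisher 1: others sum to 70; max(0, 76 - 70) = 6.
Fisher 2: others sum to 88; max(0, 76 - 88) = 0.
Fisher 3: others sum to 73; max(0, 76 - 73) = 3.
Fisher 4: others sum to 90; max(0, 76 - 90) = 0.
Fisher 5: others sum to 71; max(0, 76 - 71) = 5.
Total collected = 6 + 0 + 3 + 0 + 5 = 14.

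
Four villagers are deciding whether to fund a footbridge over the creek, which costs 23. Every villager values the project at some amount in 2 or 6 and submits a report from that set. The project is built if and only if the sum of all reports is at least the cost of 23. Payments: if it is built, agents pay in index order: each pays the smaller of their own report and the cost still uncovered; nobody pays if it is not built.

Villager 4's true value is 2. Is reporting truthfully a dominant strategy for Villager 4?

Check each profile of the others' reports and compare truth against every alternative report.
Others report (6, 6, 6): truth gives 0, best alternative gives -3.
Others report (2, 2, 2): truth gives 0, best alternative gives 0.
Others report (2, 2, 6): truth gives 0, best alternative gives 0.
Others report (2, 6, 2): truth gives 0, best alternative gives 0.
Others report (2, 6, 6): truth gives 0, best alternative gives 0.
Others report (6, 2, 2): truth gives 0, best alternative gives 0.
(Remaining 2 profiles checked similarly; truth is weakly best in each.)
In every case the truthful report is at least as good as any alternative, so it is a dominant strategy.

Yes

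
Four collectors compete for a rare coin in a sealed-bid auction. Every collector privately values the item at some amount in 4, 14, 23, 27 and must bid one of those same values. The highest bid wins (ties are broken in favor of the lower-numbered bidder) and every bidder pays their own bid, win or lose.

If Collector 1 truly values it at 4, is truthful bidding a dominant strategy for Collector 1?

Check each profile of the others' bids and compare truth against every alternative bid.
Others bid (4, 4, 4): truth gives 0, best alternative gives -10.
Others bid (4, 4, 23): truth gives -4, best alternative gives -14.
Others bid (4, 4, 27): truth gives -4, best alternative gives -14.
Others bid (4, 14, 23): truth gives -4, best alternative gives -14.
Others bid (4, 14, 27): truth gives -4, best alternative gives -14.
Others bid (4, 23, 4): truth gives -4, best alternative gives -14.
(Remaining 58 profiles checked similarly; truth is weakly best in each.)
In every case the truthful bid is at least as good as any alternative, so it is a dominant strategy.

Yes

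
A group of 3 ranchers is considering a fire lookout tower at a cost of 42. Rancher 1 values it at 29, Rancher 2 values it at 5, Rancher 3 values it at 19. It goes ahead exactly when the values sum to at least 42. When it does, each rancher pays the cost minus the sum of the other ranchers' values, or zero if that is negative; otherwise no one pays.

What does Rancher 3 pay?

8

Total value 53 ≥ cost 42, so the project is built.
The other ranchers' values sum to 34.
Cost minus that sum is 42 - 34 = 8.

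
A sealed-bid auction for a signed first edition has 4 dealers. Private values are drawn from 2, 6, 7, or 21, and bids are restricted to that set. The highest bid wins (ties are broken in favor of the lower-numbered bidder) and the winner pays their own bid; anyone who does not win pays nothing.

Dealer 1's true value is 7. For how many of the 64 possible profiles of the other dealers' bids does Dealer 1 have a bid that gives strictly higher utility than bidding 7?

8

Others bid (2, 2, 2): truth gives 0; bid 2 gives 5 > 0. Violating.
Others bid (2, 2, 6): truth gives 0; bid 6 gives 1 > 0. Violating.
Others bid (2, 6, 2): truth gives 0; bid 6 gives 1 > 0. Violating.
Others bid (2, 6, 6): truth gives 0; bid 6 gives 1 > 0. Violating.
Others bid (2, 2, 7): truth gives 0; no alternative beats it.
Others bid (2, 2, 21): truth gives 0; no alternative beats it.
(Checking all 64 profiles: 8 have a profitable deviation, 56 do not.)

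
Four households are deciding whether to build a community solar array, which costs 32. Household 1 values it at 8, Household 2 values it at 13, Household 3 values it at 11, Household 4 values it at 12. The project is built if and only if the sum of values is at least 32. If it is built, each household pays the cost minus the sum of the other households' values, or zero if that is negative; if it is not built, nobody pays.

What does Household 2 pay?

1

Total value 44 ≥ cost 32, so the project is built.
The other households' values sum to 31.
Cost minus that sum is 32 - 31 = 1.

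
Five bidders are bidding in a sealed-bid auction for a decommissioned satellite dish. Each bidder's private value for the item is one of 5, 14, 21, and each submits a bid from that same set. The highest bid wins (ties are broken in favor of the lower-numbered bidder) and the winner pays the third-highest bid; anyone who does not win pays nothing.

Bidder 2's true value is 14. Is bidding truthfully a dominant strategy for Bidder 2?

Consider the case where Bidder 1 bids 5, Bidder 3 bids 5, Bidder 4 bids 5 and Bidder 5 bids 21.
Truthful bid 14: loses, pays 0, utility 0.
Bid 21 instead: wins, pays 5, utility 14 - 5 = 9.
Since 9 > 0, bidding 21 is strictly better here, so truthful bidding is not dominant.

No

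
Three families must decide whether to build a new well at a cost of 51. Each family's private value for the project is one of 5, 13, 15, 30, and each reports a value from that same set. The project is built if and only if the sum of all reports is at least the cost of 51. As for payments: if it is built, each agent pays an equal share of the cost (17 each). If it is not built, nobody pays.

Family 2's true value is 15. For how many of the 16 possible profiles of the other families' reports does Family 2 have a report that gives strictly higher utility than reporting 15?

4

Others report (13, 30): truth gives -2; report 5 gives 0 > -2. Violating.
Others report (15, 30): truth gives -2; report 5 gives 0 > -2. Violating.
Others report (30, 13): truth gives -2; report 5 gives 0 > -2. Violating.
Others report (30, 15): truth gives -2; report 5 gives 0 > -2. Violating.
Others report (5, 5): truth gives 0; no alternative beats it.
Others report (5, 13): truth gives 0; no alternative beats it.
(Checking all 16 profiles: 4 have a profitable deviation, 12 do not.)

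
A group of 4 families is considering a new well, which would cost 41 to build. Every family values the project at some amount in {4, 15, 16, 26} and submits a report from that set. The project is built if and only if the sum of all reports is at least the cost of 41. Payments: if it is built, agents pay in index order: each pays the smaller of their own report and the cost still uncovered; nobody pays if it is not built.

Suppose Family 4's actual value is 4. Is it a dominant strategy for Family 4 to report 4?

Check each profile of the others' reports and compare truth against every alternative report.
Others report (4, 4, 26): truth gives 0, best alternative gives -3.
Others report (4, 15, 15): truth gives 0, best alternative gives -3.
Others report (4, 26, 4): truth gives 0, best alternative gives -3.
Others report (15, 4, 15): truth gives 0, best alternative gives -3.
Others report (15, 15, 4): truth gives 0, best alternative gives -3.
Others report (26, 4, 4): truth gives 0, best alternative gives -3.
(Remaining 58 profiles checked similarly; truth is weakly best in each.)
In every case the truthful report is at least as good as any alternative, so it is a dominant strategy.

Yes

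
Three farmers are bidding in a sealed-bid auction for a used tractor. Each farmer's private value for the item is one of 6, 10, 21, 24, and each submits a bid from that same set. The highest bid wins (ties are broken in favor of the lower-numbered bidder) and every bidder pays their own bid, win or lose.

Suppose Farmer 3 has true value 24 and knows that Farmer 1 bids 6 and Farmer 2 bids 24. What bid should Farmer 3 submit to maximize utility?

6

Bid 6: loses but pays 6, utility -6.
Bid 10: loses but pays 10, utility -10.
Bid 21: loses but pays 21, utility -21.
Bid 24: loses but pays 24, utility -24.
The best choice is 6 with utility -6.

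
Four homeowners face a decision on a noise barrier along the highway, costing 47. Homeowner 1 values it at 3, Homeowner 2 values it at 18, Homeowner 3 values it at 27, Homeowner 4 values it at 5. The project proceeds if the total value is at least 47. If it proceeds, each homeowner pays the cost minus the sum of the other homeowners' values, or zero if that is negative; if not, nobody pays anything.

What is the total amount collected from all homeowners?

33

Total value 53 ≥ cost 47, so it is built.
Homeowner 1: others sum to 50; max(0, 47 - 50) = 0.
Homeowner 2: others sum to 35; max(0, 47 - 35) = 12.
Homeowner 3: others sum to 26; max(0, 47 - 26) = 21.
Homeowner 4: others sum to 48; max(0, 47 - 48) = 0.
Total collected = 0 + 12 + 21 + 0 = 33.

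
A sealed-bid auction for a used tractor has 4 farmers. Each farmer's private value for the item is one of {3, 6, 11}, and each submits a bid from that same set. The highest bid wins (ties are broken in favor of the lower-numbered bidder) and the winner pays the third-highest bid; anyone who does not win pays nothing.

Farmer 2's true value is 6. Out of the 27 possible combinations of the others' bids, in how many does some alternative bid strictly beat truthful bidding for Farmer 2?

Others bid (3, 3, 11): truth gives 0; bid 11 gives 3 > 0. Violating.
Others bid (3, 11, 3): truth gives 0; bid 11 gives 3 > 0. Violating.
Others bid (6, 3, 3): truth gives 0; bid 11 gives 3 > 0. Violating.
Others bid (3, 3, 3): truth gives 3; no alternative beats it.
Others bid (3, 3, 6): truth gives 3; no alternative beats it.
(Checking all 27 profiles: 3 have a profitable deviation, 24 do not.)

3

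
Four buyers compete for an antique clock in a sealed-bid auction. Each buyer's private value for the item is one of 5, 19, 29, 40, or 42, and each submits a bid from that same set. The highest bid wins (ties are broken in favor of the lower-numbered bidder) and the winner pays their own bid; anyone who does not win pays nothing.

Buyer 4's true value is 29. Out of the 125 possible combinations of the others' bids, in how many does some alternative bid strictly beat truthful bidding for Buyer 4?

Others bid (5, 5, 5): truth gives 0; bid 19 gives 10 > 0. Violating.
Others bid (5, 5, 19): truth gives 0; no alternative beats it.
Others bid (5, 5, 29): truth gives 0; no alternative beats it.
(Checking all 125 profiles: 1 has a profitable deviation, 124 do not.)

1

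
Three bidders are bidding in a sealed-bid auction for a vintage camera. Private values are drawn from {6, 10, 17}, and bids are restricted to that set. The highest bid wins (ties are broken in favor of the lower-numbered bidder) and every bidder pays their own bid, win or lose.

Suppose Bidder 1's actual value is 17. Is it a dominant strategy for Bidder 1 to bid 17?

Consider the case where Bidder 2 bids 6 and Bidder 3 bids 6.
Truthful bid 17: wins, pays 17, utility 17 - 17 = 0.
Bid 6 instead: wins, pays 6, utility 17 - 6 = 11.
Since 11 > 0, bidding 6 is strictly better here, so truthful bidding is not dominant.

No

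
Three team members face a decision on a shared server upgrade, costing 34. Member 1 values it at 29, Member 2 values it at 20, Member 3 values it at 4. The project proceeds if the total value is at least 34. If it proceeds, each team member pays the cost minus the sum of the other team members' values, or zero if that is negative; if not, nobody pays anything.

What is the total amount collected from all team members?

11

Total value 53 ≥ cost 34, so it is built.
Member 1: others sum to 24; max(0, 34 - 24) = 10.
Member 2: others sum to 33; max(0, 34 - 33) = 1.
Member 3: others sum to 49; max(0, 34 - 49) = 0.
Total collected = 10 + 1 + 0 = 11.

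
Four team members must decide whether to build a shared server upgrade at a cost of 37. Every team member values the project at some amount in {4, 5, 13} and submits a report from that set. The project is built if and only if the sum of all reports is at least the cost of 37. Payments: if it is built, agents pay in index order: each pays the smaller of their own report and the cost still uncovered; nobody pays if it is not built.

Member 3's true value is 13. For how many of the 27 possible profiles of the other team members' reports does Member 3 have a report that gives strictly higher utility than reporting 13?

1

Others report (13, 13, 13): truth gives 2; report 4 gives 9 > 2. Violating.
Others report (4, 4, 4): truth gives 0; no alternative beats it.
Others report (4, 4, 5): truth gives 0; no alternative beats it.
(Checking all 27 profiles: 1 has a profitable deviation, 26 do not.)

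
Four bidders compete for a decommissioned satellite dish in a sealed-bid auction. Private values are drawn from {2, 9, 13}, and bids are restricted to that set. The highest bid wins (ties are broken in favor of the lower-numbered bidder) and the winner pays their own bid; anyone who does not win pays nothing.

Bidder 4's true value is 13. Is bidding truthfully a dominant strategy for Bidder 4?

No

Consider the case where Bidder 1 bids 2, Bidder 2 bids 2 and Bidder 3 bids 2.
Truthful bid 13: wins, pays 13, utility 13 - 13 = 0.
Bid 9 instead: wins, pays 9, utility 13 - 9 = 4.
Since 4 > 0, bidding 9 is strictly better here, so truthful bidding is not dominant.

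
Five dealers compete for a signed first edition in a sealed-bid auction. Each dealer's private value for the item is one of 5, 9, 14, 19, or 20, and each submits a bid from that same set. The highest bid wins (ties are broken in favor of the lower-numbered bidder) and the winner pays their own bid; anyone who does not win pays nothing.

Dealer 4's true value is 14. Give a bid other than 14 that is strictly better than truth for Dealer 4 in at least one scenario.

9

Suppose Dealer 1 bids 5, Dealer 2 bids 5, Dealer 3 bids 5 and Dealer 5 bids 5.
Bid 14: wins, pays 14, utility 14 - 14 = 0.
Bid 9: wins, pays 9, utility 14 - 9 = 5.
So bidding 9 beats truth here (5 > 0).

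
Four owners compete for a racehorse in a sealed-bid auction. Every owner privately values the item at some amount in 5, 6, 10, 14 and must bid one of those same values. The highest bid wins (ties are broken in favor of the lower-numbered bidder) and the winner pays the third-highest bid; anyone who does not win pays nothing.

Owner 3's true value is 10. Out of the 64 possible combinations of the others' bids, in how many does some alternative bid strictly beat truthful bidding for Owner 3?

Others bid (5, 5, 14): truth gives 0; bid 14 gives 5 > 0. Violating.
Others bid (5, 6, 14): truth gives 0; bid 14 gives 4 > 0. Violating.
Others bid (5, 10, 5): truth gives 0; bid 14 gives 5 > 0. Violating.
Others bid (5, 10, 6): truth gives 0; bid 14 gives 4 > 0. Violating.
Others bid (5, 5, 5): truth gives 5; no alternative beats it.
Others bid (5, 5, 6): truth gives 5; no alternative beats it.
(Checking all 64 profiles: 12 have a profitable deviation, 52 do not.)

12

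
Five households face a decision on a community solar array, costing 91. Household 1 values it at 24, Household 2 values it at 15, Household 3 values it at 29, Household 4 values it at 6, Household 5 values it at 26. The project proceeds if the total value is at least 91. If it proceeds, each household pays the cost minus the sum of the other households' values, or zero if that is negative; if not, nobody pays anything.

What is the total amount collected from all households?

Total value 100 ≥ cost 91, so it is built.
Household 1: others sum to 76; max(0, 91 - 76) = 15.
Household 2: others sum to 85; max(0, 91 - 85) = 6.
Household 3: others sum to 71; max(0, 91 - 71) = 20.
Household 4: others sum to 94; max(0, 91 - 94) = 0.
Household 5: others sum to 74; max(0, 91 - 74) = 17.
Total collected = 15 + 6 + 20 + 0 + 17 = 58.

58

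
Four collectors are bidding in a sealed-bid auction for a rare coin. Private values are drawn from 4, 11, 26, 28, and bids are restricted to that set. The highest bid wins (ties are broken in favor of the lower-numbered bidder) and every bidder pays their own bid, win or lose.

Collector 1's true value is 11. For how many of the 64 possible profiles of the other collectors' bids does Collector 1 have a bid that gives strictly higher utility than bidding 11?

57

Others bid (4, 4, 4): truth gives 0; bid 4 gives 7 > 0. Violating.
Others bid (4, 4, 26): truth gives -11; bid 4 gives -4 > -11. Violating.
Others bid (4, 4, 28): truth gives -11; bid 4 gives -4 > -11. Violating.
Others bid (4, 11, 26): truth gives -11; bid 4 gives -4 > -11. Violating.
Others bid (4, 4, 11): truth gives 0; no alternative beats it.
Others bid (4, 11, 4): truth gives 0; no alternative beats it.
(Checking all 64 profiles: 57 have a profitable deviation, 7 do not.)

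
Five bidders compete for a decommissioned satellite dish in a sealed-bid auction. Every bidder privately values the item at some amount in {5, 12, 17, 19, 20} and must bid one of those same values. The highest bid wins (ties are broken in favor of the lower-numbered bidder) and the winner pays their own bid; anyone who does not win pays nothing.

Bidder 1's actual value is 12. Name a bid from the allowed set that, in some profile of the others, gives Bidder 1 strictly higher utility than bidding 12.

Suppose Bidder 2 bids 5, Bidder 3 bids 5, Bidder 4 bids 5 and Bidder 5 bids 5.
Bid 12: wins, pays 12, utility 12 - 12 = 0.
Bid 5: wins, pays 5, utility 12 - 5 = 7.
So bidding 5 beats truth here (7 > 0).

5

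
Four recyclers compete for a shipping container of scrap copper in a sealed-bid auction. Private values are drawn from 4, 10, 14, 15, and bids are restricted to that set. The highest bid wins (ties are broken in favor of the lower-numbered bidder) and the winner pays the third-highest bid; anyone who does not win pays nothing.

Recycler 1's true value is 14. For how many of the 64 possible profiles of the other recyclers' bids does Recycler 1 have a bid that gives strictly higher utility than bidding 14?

Others bid (4, 4, 15): truth gives 0; bid 15 gives 10 > 0. Violating.
Others bid (4, 10, 15): truth gives 0; bid 15 gives 4 > 0. Violating.
Others bid (4, 15, 4): truth gives 0; bid 15 gives 10 > 0. Violating.
Others bid (4, 15, 10): truth gives 0; bid 15 gives 4 > 0. Violating.
Others bid (4, 4, 4): truth gives 10; no alternative beats it.
Others bid (4, 4, 10): truth gives 10; no alternative beats it.
(Checking all 64 profiles: 12 have a profitable deviation, 52 do not.)

12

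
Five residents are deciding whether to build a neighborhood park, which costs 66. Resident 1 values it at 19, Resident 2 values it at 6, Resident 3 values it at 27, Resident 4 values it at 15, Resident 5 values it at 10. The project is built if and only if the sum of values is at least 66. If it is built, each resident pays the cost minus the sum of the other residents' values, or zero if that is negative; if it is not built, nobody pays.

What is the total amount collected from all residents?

Total value 77 ≥ cost 66, so it is built.
Resident 1: others sum to 58; max(0, 66 - 58) = 8.
Resident 2: others sum to 71; max(0, 66 - 71) = 0.
Resident 3: others sum to 50; max(0, 66 - 50) = 16.
Resident 4: others sum to 62; max(0, 66 - 62) = 4.
Resident 5: others sum to 67; max(0, 66 - 67) = 0.
Total collected = 8 + 0 + 16 + 4 + 0 = 28.

28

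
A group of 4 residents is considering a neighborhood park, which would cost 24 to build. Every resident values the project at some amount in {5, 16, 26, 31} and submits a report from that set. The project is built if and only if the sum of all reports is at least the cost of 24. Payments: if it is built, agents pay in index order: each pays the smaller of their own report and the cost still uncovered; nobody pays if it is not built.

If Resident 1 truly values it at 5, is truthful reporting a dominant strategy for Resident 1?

Check each profile of the others' reports and compare truth against every alternative report.
Others report (5, 5, 5): truth gives 0, best alternative gives -11.
Others report (5, 5, 16): truth gives 0, best alternative gives -11.
Others report (5, 5, 26): truth gives 0, best alternative gives -11.
Others report (5, 5, 31): truth gives 0, best alternative gives -11.
Others report (5, 16, 5): truth gives 0, best alternative gives -11.
Others report (5, 16, 16): truth gives 0, best alternative gives -11.
(Remaining 58 profiles checked similarly; truth is weakly best in each.)
In every case the truthful report is at least as good as any alternative, so it is a dominant strategy.

Yes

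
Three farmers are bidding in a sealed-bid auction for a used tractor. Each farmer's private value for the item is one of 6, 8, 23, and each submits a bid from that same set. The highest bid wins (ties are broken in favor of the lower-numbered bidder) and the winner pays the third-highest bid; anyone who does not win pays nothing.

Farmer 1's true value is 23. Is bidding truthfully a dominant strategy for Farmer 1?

Check each profile of the others' bids and compare truth against every alternative bid.
Others bid (6, 23): truth gives 17, best alternative gives 0.
Others bid (23, 6): truth gives 17, best alternative gives 0.
Others bid (8, 23): truth gives 15, best alternative gives 0.
Others bid (23, 8): truth gives 15, best alternative gives 0.
Others bid (6, 6): truth gives 17, best alternative gives 17.
Others bid (6, 8): truth gives 17, best alternative gives 17.
(Remaining 3 profiles checked similarly; truth is weakly best in each.)
In every case the truthful bid is at least as good as any alternative, so it is a dominant strategy.

Yes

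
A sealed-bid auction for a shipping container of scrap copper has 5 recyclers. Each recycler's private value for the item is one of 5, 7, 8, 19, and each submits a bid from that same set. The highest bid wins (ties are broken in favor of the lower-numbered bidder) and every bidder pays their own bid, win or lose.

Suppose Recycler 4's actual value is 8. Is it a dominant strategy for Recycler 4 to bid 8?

Consider the case where Recycler 1 bids 5, Recycler 2 bids 5, Recycler 3 bids 5 and Recycler 5 bids 5.
Truthful bid 8: wins, pays 8, utility 8 - 8 = 0.
Bid 7 instead: wins, pays 7, utility 8 - 7 = 1.
Since 1 > 0, bidding 7 is strictly better here, so truthful bidding is not dominant.

No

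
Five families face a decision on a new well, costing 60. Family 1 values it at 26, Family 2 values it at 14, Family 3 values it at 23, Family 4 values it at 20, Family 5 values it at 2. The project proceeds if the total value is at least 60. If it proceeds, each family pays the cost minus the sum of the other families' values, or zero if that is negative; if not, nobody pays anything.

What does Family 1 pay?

1

Total value 85 ≥ cost 60, so the project is built.
The other families' values sum to 59.
Cost minus that sum is 60 - 59 = 1.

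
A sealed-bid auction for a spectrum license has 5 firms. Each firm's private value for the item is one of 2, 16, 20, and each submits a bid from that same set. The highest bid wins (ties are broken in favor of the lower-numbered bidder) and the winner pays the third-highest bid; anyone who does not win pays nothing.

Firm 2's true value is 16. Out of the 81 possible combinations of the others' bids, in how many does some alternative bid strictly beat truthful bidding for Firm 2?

Others bid (2, 2, 2, 20): truth gives 0; bid 20 gives 14 > 0. Violating.
Others bid (2, 2, 20, 2): truth gives 0; bid 20 gives 14 > 0. Violating.
Others bid (2, 20, 2, 2): truth gives 0; bid 20 gives 14 > 0. Violating.
Others bid (16, 2, 2, 2): truth gives 0; bid 20 gives 14 > 0. Violating.
Others bid (2, 2, 2, 2): truth gives 14; no alternative beats it.
Others bid (2, 2, 2, 16): truth gives 14; no alternative beats it.
(Checking all 81 profiles: 4 have a profitable deviation, 77 do not.)

4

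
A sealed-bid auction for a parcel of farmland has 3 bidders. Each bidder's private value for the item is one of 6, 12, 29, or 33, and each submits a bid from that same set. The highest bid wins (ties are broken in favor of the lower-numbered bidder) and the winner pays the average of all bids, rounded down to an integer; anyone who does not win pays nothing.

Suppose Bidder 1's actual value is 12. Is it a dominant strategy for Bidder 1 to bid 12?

Consider the case where Bidder 2 bids 6 and Bidder 3 bids 6.
Truthful bid 12: wins, pays 8, utility 12 - 8 = 4.
Bid 6 instead: wins, pays 6, utility 12 - 6 = 6.
Since 6 > 4, bidding 6 is strictly better here, so truthful bidding is not dominant.

No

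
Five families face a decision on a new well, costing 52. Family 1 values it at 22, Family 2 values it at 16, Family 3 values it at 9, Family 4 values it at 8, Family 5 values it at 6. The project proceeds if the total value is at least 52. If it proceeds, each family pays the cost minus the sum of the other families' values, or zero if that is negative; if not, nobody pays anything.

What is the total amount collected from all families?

20

Total value 61 ≥ cost 52, so it is built.
Family 1: others sum to 39; max(0, 52 - 39) = 13.
Family 2: others sum to 45; max(0, 52 - 45) = 7.
Family 3: others sum to 52; max(0, 52 - 52) = 0.
Family 4: others sum to 53; max(0, 52 - 53) = 0.
Family 5: others sum to 55; max(0, 52 - 55) = 0.
Total collected = 13 + 7 + 0 + 0 + 0 = 20.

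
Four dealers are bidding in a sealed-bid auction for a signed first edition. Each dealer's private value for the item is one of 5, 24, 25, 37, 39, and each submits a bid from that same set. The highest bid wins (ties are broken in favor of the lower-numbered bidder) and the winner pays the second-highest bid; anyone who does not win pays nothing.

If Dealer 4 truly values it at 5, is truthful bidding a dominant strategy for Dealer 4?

Yes

Check each profile of the others' bids and compare truth against every alternative bid.
Others bid (5, 5, 5): truth gives 0, best alternative gives 0.
Others bid (5, 5, 24): truth gives 0, best alternative gives 0.
Others bid (5, 5, 25): truth gives 0, best alternative gives 0.
Others bid (5, 5, 37): truth gives 0, best alternative gives 0.
Others bid (5, 5, 39): truth gives 0, best alternative gives 0.
Others bid (5, 24, 5): truth gives 0, best alternative gives 0.
(Remaining 119 profiles checked similarly; truth is weakly best in each.)
In every case the truthful bid is at least as good as any alternative, so it is a dominant strategy.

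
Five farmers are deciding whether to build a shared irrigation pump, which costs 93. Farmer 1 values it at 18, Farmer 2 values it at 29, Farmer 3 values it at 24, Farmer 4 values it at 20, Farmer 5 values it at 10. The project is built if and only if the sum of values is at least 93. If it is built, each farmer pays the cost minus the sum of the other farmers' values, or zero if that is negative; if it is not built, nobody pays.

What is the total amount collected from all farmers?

61

Total value 101 ≥ cost 93, so it is built.
Farmer 1: others sum to 83; max(0, 93 - 83) = 10.
Farmer 2: others sum to 72; max(0, 93 - 72) = 21.
Farmer 3: others sum to 77; max(0, 93 - 77) = 16.
Farmer 4: others sum to 81; max(0, 93 - 81) = 12.
Farmer 5: others sum to 91; max(0, 93 - 91) = 2.
Total collected = 10 + 21 + 16 + 12 + 2 = 61.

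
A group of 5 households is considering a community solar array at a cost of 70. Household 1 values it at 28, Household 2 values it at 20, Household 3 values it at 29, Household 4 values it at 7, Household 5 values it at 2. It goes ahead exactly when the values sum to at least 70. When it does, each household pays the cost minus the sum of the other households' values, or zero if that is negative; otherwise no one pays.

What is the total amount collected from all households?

29

Total value 86 ≥ cost 70, so it is built.
Household 1: others sum to 58; max(0, 70 - 58) = 12.
Household 2: others sum to 66; max(0, 70 - 66) = 4.
Household 3: others sum to 57; max(0, 70 - 57) = 13.
Household 4: others sum to 79; max(0, 70 - 79) = 0.
Household 5: others sum to 84; max(0, 70 - 84) = 0.
Total collected = 12 + 4 + 13 + 0 + 0 = 29.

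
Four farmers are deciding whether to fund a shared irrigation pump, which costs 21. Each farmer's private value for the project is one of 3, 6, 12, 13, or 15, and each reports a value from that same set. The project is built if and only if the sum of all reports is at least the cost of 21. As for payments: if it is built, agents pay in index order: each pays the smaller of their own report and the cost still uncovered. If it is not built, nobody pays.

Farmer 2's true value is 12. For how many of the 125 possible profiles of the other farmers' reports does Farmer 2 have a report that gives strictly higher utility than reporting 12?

121

Others report (3, 3, 12): truth gives 0; report 3 gives 9 > 0. Violating.
Others report (3, 3, 13): truth gives 0; report 3 gives 9 > 0. Violating.
Others report (3, 3, 15): truth gives 0; report 3 gives 9 > 0. Violating.
Others report (3, 6, 6): truth gives 0; report 6 gives 6 > 0. Violating.
Others report (3, 3, 3): truth gives 0; no alternative beats it.
Others report (3, 3, 6): truth gives 0; no alternative beats it.
(Checking all 125 profiles: 121 have a profitable deviation, 4 do not.)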